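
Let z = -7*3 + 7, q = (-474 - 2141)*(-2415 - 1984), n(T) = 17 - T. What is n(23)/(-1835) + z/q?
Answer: 13798924/4221742295 ≈ 0.0032685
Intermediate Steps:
q = 11503385 (q = -2615*(-4399) = 11503385)
z = -14 (z = -21 + 7 = -14)
n(23)/(-1835) + z/q = (17 - 1*23)/(-1835) - 14/11503385 = (17 - 23)*(-1/1835) - 14*1/11503385 = -6*(-1/1835) - 14/11503385 = 6/1835 - 14/11503385 = 13798924/4221742295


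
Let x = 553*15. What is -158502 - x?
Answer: -166797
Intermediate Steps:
x = 8295
-158502 - x = -158502 - 1*8295 = -158502 - 8295 = -166797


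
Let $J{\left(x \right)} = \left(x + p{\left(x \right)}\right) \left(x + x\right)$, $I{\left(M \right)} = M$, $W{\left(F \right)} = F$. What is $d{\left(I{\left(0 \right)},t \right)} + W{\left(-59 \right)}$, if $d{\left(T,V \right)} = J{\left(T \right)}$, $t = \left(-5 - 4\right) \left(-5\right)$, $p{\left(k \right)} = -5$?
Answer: $-59$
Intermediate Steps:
$t = 45$ ($t = \left(-9\right) \left(-5\right) = 45$)
$J{\left(x \right)} = 2 x \left(-5 + x\right)$ ($J{\left(x \right)} = \left(x - 5\right) \left(x + x\right) = \left(-5 + x\right) 2 x = 2 x \left(-5 + x\right)$)
$d{\left(T,V \right)} = 2 T \left(-5 + T\right)$
$d{\left(I{\left(0 \right)},t \right)} + W{\left(-59 \right)} = 2 \cdot 0 \left(-5 + 0\right) - 59 = 2 \cdot 0 \left(-5\right) - 59 = 0 - 59 = -59$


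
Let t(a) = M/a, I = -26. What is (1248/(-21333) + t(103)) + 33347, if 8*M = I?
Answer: 7515193013/225364 ≈ 33347.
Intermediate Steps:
M = -13/4 (M = (⅛)*(-26) = -13/4 ≈ -3.2500)
t(a) = -13/(4*a)
(1248/(-21333) + t(103)) + 33347 = (1248/(-21333) - 13/4/103) + 33347 = (1248*(-1/21333) - 13/4*1/103) + 33347 = (-32/547 - 13/412) + 33347 = -20295/225364 + 33347 = 7515193013/225364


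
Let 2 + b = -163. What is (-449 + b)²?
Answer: 376996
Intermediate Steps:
b = -165 (b = -2 - 163 = -165)
(-449 + b)² = (-449 - 165)² = (-614)² = 376996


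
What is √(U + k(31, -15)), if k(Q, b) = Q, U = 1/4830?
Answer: √723200730/4830 ≈ 5.5678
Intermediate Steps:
U = 1/4830 ≈ 0.00020704
√(U + k(31, -15)) = √(1/4830 + 31) = √(149731/4830) = √723200730/4830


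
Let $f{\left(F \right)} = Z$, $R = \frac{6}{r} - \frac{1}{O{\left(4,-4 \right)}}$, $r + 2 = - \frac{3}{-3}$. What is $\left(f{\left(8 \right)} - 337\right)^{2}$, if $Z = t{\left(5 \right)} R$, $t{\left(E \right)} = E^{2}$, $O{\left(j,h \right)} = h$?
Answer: $\frac{3697929}{16} \approx 2.3112 \cdot 10^{5}$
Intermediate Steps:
$r = -1$ ($r = -2 - \frac{3}{-3} = -2 - -1 = -2 + 1 = -1$)
$R = - \frac{23}{4}$ ($R = \frac{6}{-1} - \frac{1}{-4} = 6 \left(-1\right) - - \frac{1}{4} = -6 + \frac{1}{4} = - \frac{23}{4} \approx -5.75$)
$Z = - \frac{575}{4}$ ($Z = 5^{2} \left(- \frac{23}{4}\right) = 25 \left(- \frac{23}{4}\right) = - \frac{575}{4} \approx -143.75$)
$f{\left(F \right)} = - \frac{575}{4}$
$\left(f{\left(8 \right)} - 337\right)^{2} = \left(- \frac{575}{4} - 337\right)^{2} = \left(- \frac{1923}{4}\right)^{2} = \frac{3697929}{16}$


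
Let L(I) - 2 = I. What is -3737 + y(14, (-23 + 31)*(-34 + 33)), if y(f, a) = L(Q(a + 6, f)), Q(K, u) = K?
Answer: -3737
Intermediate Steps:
L(I) = 2 + I
y(f, a) = 8 + a (y(f, a) = 2 + (a + 6) = 2 + (6 + a) = 8 + a)
-3737 + y(14, (-23 + 31)*(-34 + 33)) = -3737 + (8 + (-23 + 31)*(-34 + 33)) = -3737 + (8 + 8*(-1)) = -3737 + (8 - 8) = -3737 + 0 = -3737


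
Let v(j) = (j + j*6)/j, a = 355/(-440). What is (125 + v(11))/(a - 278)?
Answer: -11616/24535 ≈ -0.47345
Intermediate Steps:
a = -71/88 (a = 355*(-1/440) = -71/88 ≈ -0.80682)
v(j) = 7 (v(j) = (j + 6*j)/j = (7*j)/j = 7)
(125 + v(11))/(a - 278) = (125 + 7)/(-71/88 - 278) = 132/(-24535/88) = 132*(-88/24535) = -11616/24535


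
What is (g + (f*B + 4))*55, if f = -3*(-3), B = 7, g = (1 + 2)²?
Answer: 4180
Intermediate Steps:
g = 9 (g = 3² = 9)
f = 9
(g + (f*B + 4))*55 = (9 + (9*7 + 4))*55 = (9 + (63 + 4))*55 = (9 + 67)*55 = 76*55 = 4180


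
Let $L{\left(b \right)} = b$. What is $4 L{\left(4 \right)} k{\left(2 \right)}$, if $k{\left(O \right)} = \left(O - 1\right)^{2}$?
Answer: $16$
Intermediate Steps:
$k{\left(O \right)} = \left(-1 + O\right)^{2}$
$4 L{\left(4 \right)} k{\left(2 \right)} = 4 \cdot 4 \left(-1 + 2\right)^{2} = 16 \cdot 1^{2} = 16 \cdot 1 = 16$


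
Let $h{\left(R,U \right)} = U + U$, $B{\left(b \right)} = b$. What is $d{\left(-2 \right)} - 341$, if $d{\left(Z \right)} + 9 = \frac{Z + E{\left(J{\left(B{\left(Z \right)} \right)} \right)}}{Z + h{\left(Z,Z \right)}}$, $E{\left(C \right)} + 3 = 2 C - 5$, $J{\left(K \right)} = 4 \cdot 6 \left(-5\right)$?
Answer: $- \frac{925}{3} \approx -308.33$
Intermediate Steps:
$J{\left(K \right)} = -120$ ($J{\left(K \right)} = 24 \left(-5\right) = -120$)
$E{\left(C \right)} = -8 + 2 C$ ($E{\left(C \right)} = -3 + \left(2 C - 5\right) = -3 + \left(-5 + 2 C\right) = -8 + 2 C$)
$h{\left(R,U \right)} = 2 U$
$d{\left(Z \right)} = -9 + \frac{-248 + Z}{3 Z}$ ($d{\left(Z \right)} = -9 + \frac{Z + \left(-8 + 2 \left(-120\right)\right)}{Z + 2 Z} = -9 + \frac{Z - 248}{3 Z} = -9 + \left(Z - 248\right) \frac{1}{3 Z} = -9 + \left(-248 + Z\right) \frac{1}{3 Z} = -9 + \frac{-248 + Z}{3 Z}$)
$d{\left(-2 \right)} - 341 = \frac{2 \left(-124 - -26\right)}{3 \left(-2\right)} - 341 = \frac{2}{3} \left(- \frac{1}{2}\right) \left(-124 + 26\right) - 341 = \frac{2}{3} \left(- \frac{1}{2}\right) \left(-98\right) - 341 = \frac{98}{3} - 341 = - \frac{925}{3}$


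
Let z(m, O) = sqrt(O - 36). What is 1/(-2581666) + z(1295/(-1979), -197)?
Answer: -1/2581666 + I*sqrt(233) ≈ -3.8735e-7 + 15.264*I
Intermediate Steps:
z(m, O) = sqrt(-36 + O)
1/(-2581666) + z(1295/(-1979), -197) = 1/(-2581666) + sqrt(-36 - 197) = -1/2581666 + sqrt(-233) = -1/2581666 + I*sqrt(233)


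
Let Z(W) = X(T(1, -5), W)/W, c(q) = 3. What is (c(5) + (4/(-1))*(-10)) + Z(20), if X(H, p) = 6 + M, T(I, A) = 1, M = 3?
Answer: 869/20 ≈ 43.450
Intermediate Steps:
X(H, p) = 9 (X(H, p) = 6 + 3 = 9)
Z(W) = 9/W
(c(5) + (4/(-1))*(-10)) + Z(20) = (3 + (4/(-1))*(-10)) + 9/20 = (3 + (4*(-1))*(-10)) + 9*(1/20) = (3 - 4*(-10)) + 9/20 = (3 + 40) + 9/20 = 43 + 9/20 = 869/20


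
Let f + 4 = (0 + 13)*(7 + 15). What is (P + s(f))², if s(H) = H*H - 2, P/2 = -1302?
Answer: 5916378724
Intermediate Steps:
P = -2604 (P = 2*(-1302) = -2604)
f = 282 (f = -4 + (0 + 13)*(7 + 15) = -4 + 13*22 = -4 + 286 = 282)
s(H) = -2 + H² (s(H) = H² - 2 = -2 + H²)
(P + s(f))² = (-2604 + (-2 + 282²))² = (-2604 + (-2 + 79524))² = (-2604 + 79522)² = 76918² = 5916378724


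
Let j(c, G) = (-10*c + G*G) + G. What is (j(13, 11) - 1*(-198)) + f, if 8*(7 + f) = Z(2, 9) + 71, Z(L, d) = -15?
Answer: 200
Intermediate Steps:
j(c, G) = G + G² - 10*c (j(c, G) = (-10*c + G²) + G = (G² - 10*c) + G = G + G² - 10*c)
f = 0 (f = -7 + (-15 + 71)/8 = -7 + (⅛)*56 = -7 + 7 = 0)
(j(13, 11) - 1*(-198)) + f = ((11 + 11² - 10*13) - 1*(-198)) + 0 = ((11 + 121 - 130) + 198) + 0 = (2 + 198) + 0 = 200 + 0 = 200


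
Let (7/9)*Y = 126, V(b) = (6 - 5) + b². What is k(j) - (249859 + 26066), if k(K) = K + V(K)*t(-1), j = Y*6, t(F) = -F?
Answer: 669832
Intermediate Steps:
V(b) = 1 + b²
Y = 162 (Y = (9/7)*126 = 162)
j = 972 (j = 162*6 = 972)
k(K) = 1 + K + K² (k(K) = K + (1 + K²)*(-1*(-1)) = K + (1 + K²)*1 = K + (1 + K²) = 1 + K + K²)
k(j) - (249859 + 26066) = (1 + 972 + 972²) - (249859 + 26066) = (1 + 972 + 944784) - 1*275925 = 945757 - 275925 = 669832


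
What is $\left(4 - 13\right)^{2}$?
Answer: $81$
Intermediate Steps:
$\left(4 - 13\right)^{2} = \left(-9\right)^{2} = 81$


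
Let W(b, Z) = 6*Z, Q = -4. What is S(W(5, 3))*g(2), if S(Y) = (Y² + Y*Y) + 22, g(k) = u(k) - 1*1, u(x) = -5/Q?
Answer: 335/2 ≈ 167.50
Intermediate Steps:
u(x) = 5/4 (u(x) = -5/(-4) = -5*(-¼) = 5/4)
g(k) = ¼ (g(k) = 5/4 - 1*1 = 5/4 - 1 = ¼)
S(Y) = 22 + 2*Y² (S(Y) = (Y² + Y²) + 22 = 2*Y² + 22 = 22 + 2*Y²)
S(W(5, 3))*g(2) = (22 + 2*(6*3)²)*(¼) = (22 + 2*18²)*(¼) = (22 + 2*324)*(¼) = (22 + 648)*(¼) = 670*(¼) = 335/2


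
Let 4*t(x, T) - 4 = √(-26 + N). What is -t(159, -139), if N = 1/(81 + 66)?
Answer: -1 - I*√11463/84 ≈ -1.0 - 1.2746*I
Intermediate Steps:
N = 1/147 ≈ 0.0068027
t(x, T) = 1 + I*√11463/84 (t(x, T) = 1 + √(-26 + 1/147)/4 = 1 + √(-3821/147)/4 = 1 + (I*√11463/21)/4 = 1 + I*√11463/84)
-t(159, -139) = -(1 + I*√11463/84) = -1 - I*√11463/84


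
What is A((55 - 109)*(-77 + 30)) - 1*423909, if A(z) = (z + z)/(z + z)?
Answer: -423908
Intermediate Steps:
A(z) = 1 (A(z) = (2*z)/((2*z)) = (2*z)*(1/(2*z)) = 1)
A((55 - 109)*(-77 + 30)) - 1*423909 = 1 - 1*423909 = 1 - 423909 = -423908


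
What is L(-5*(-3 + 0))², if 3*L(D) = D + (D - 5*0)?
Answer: 100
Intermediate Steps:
L(D) = 2*D/3 (L(D) = (D + (D - 5*0))/3 = (D + (D - 1*0))/3 = (D + (D + 0))/3 = (D + D)/3 = (2*D)/3 = 2*D/3)
L(-5*(-3 + 0))² = (2*(-5*(-3 + 0))/3)² = (2*(-5*(-3))/3)² = ((⅔)*15)² = 10² = 100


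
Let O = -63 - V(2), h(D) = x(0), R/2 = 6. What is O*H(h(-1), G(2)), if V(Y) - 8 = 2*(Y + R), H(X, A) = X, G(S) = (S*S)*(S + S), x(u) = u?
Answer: 0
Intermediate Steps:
R = 12 (R = 2*6 = 12)
G(S) = 2*S**3 (G(S) = S**2*(2*S) = 2*S**3)
h(D) = 0
V(Y) = 32 + 2*Y (V(Y) = 8 + 2*(Y + 12) = 8 + 2*(12 + Y) = 8 + (24 + 2*Y) = 32 + 2*Y)
O = -99 (O = -63 - (32 + 2*2) = -63 - (32 + 4) = -63 - 1*36 = -63 - 36 = -99)
O*H(h(-1), G(2)) = -99*0 = 0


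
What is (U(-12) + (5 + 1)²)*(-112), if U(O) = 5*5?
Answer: -6832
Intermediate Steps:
U(O) = 25
(U(-12) + (5 + 1)²)*(-112) = (25 + (5 + 1)²)*(-112) = (25 + 6²)*(-112) = (25 + 36)*(-112) = 61*(-112) = -6832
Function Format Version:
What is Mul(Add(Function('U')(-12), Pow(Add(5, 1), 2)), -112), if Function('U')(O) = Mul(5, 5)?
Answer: -6832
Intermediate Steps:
Function('U')(O) = 25
Mul(Add(Function('U')(-12), Pow(Add(5, 1), 2)), -112) = Mul(Add(25, Pow(Add(5, 1), 2)), -112) = Mul(Add(25, Pow(6, 2)), -112) = Mul(Add(25, 36), -112) = Mul(61, -112) = -6832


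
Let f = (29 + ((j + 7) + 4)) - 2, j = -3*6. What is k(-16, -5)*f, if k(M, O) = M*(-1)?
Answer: 320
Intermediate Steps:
j = -18
k(M, O) = -M
f = 20 (f = (29 + ((-18 + 7) + 4)) - 2 = (29 + (-11 + 4)) - 2 = (29 - 7) - 2 = 22 - 2 = 20)
k(-16, -5)*f = -1*(-16)*20 = 16*20 = 320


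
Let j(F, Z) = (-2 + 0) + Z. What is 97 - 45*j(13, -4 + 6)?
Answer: 97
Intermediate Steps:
j(F, Z) = -2 + Z
97 - 45*j(13, -4 + 6) = 97 - 45*(-2 + (-4 + 6)) = 97 - 45*(-2 + 2) = 97 - 45*0 = 97 + 0 = 97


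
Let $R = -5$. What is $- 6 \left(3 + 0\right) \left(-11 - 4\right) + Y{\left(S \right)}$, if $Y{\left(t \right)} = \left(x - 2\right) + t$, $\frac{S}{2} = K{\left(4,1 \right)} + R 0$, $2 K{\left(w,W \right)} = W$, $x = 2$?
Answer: $271$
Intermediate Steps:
$K{\left(w,W \right)} = \frac{W}{2}$
$S = 1$ ($S = 2 \left(\frac{1}{2} \cdot 1 - 0\right) = 2 \left(\frac{1}{2} + 0\right) = 2 \cdot \frac{1}{2} = 1$)
$Y{\left(t \right)} = t$ ($Y{\left(t \right)} = \left(2 - 2\right) + t = 0 + t = t$)
$- 6 \left(3 + 0\right) \left(-11 - 4\right) + Y{\left(S \right)} = - 6 \left(3 + 0\right) \left(-11 - 4\right) + 1 = - 6 \cdot 3 \left(-15\right) + 1 = \left(-6\right) \left(-45\right) + 1 = 270 + 1 = 271$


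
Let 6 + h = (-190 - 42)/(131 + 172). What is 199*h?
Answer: -407950/303 ≈ -1346.4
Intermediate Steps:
h = -2050/303 (h = -6 + (-190 - 42)/(131 + 172) = -6 - 232/303 = -2050/303 ≈ -6.7657)
199*h = 199*(-2050/303) = -407950/303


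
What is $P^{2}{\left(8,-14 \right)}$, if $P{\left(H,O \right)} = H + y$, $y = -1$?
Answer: $49$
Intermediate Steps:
$P{\left(H,O \right)} = -1 + H$ ($P{\left(H,O \right)} = H - 1 = -1 + H$)
$P^{2}{\left(8,-14 \right)} = \left(-1 + 8\right)^{2} = 7^{2} = 49$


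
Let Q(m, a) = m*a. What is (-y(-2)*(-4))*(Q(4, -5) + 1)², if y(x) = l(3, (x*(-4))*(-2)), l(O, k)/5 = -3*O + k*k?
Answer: 1783340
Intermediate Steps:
l(O, k) = -15*O + 5*k² (l(O, k) = 5*(-3*O + k*k) = 5*(-3*O + k²) = 5*(k² - 3*O) = -15*O + 5*k²)
Q(m, a) = a*m
y(x) = -45 + 320*x² (y(x) = -15*3 + 5*((x*(-4))*(-2))² = -45 + 5*(-4*x*(-2))² = -45 + 5*(8*x)² = -45 + 5*(64*x²) = -45 + 320*x²)
(-y(-2)*(-4))*(Q(4, -5) + 1)² = (-(-45 + 320*(-2)²)*(-4))*(-5*4 + 1)² = (-(-45 + 320*4)*(-4))*(-20 + 1)² = (-(-45 + 1280)*(-4))*(-19)² = (-1*1235*(-4))*361 = -1235*(-4)*361 = 4940*361 = 1783340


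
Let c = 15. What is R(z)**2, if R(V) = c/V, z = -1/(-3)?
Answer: 2025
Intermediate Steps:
z = 1/3 (z = -1*(-1/3) = 1/3 ≈ 0.33333)
R(V) = 15/V
R(z)**2 = (15/(1/3))**2 = (15*3)**2 = 45**2 = 2025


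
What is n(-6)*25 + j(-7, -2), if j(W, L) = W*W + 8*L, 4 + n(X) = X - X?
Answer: -67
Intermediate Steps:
n(X) = -4 (n(X) = -4 + (X - X) = -4 + 0 = -4)
j(W, L) = W² + 8*L
n(-6)*25 + j(-7, -2) = -4*25 + ((-7)² + 8*(-2)) = -100 + (49 - 16) = -100 + 33 = -67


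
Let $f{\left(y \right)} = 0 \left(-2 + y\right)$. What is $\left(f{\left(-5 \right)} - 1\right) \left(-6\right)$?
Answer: $6$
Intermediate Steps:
$f{\left(y \right)} = 0$
$\left(f{\left(-5 \right)} - 1\right) \left(-6\right) = \left(0 - 1\right) \left(-6\right) = \left(-1\right) \left(-6\right) = 6$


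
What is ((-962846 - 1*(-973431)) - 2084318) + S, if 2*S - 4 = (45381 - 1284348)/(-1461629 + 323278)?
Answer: -4721266276195/2276702 ≈ -2.0737e+6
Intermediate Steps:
S = 5792371/2276702 (S = 2 + ((45381 - 1284348)/(-1461629 + 323278))/2 = 2 + (-1238967/(-1138351))/2 = 2 + (-1238967*(-1/1138351))/2 = 2 + (1/2)*(1238967/1138351) = 2 + 1238967/2276702 = 5792371/2276702 ≈ 2.5442)
((-962846 - 1*(-973431)) - 2084318) + S = ((-962846 - 1*(-973431)) - 2084318) + 5792371/2276702 = ((-962846 + 973431) - 2084318) + 5792371/2276702 = (10585 - 2084318) + 5792371/2276702 = -2073733 + 5792371/2276702 = -4721266276195/2276702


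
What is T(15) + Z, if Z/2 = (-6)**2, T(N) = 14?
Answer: 86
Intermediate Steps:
Z = 72 (Z = 2*(-6)**2 = 2*36 = 72)
T(15) + Z = 14 + 72 = 86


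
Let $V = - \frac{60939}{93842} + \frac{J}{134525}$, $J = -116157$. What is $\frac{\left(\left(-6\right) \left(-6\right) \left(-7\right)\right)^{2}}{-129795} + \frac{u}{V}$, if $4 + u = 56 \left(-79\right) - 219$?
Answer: $\frac{845900343582212786}{275428222890595} \approx 3071.2$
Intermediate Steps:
$u = -4647$ ($u = -4 + \left(56 \left(-79\right) - 219\right) = -4 - 4643 = -4647$)
$V = - \frac{19098224169}{12624095050}$ ($V = - \frac{60939}{93842} - \frac{116157}{134525} = - \frac{19098224169}{12624095050} \approx -1.5128$)
$\frac{\left(\left(-6\right) \left(-6\right) \left(-7\right)\right)^{2}}{-129795} + \frac{u}{V} = \frac{\left(\left(-6\right) \left(-6\right) \left(-7\right)\right)^{2}}{-129795} - \frac{4647}{- \frac{19098224169}{12624095050}} = \left(36 \left(-7\right)\right)^{2} \left(- \frac{1}{129795}\right) - - \frac{19554723232450}{6366074723} = \left(-252\right)^{2} \left(- \frac{1}{129795}\right) + \frac{19554723232450}{6366074723} = 63504 \left(- \frac{1}{129795}\right) + \frac{19554723232450}{6366074723} = - \frac{21168}{43265} + \frac{19554723232450}{6366074723} = \frac{845900343582212786}{275428222890595}$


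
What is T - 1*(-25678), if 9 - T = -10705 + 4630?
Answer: 31762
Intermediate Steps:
T = 6084 (T = 9 - (-10705 + 4630) = 9 - 1*(-6075) = 9 + 6075 = 6084)
T - 1*(-25678) = 6084 - 1*(-25678) = 6084 + 25678 = 31762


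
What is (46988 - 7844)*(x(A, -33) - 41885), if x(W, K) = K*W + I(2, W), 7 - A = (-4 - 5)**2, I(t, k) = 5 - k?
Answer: -1540864416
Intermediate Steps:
A = -74 (A = 7 - (-4 - 5)**2 = 7 - 1*(-9)**2 = 7 - 1*81 = 7 - 81 = -74)
x(W, K) = 5 - W + K*W (x(W, K) = K*W + (5 - W) = 5 - W + K*W)
(46988 - 7844)*(x(A, -33) - 41885) = (46988 - 7844)*((5 - 1*(-74) - 33*(-74)) - 41885) = 39144*((5 + 74 + 2442) - 41885) = 39144*(2521 - 41885) = 39144*(-39364) = -1540864416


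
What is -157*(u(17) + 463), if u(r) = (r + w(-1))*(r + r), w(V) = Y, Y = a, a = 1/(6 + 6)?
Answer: -983291/6 ≈ -1.6388e+5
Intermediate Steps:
a = 1/12 ≈ 0.083333
Y = 1/12 ≈ 0.083333
w(V) = 1/12
u(r) = 2*r*(1/12 + r) (u(r) = (r + 1/12)*(r + r) = (1/12 + r)*(2*r) = 2*r*(1/12 + r))
-157*(u(17) + 463) = -157*((⅙)*17*(1 + 12*17) + 463) = -157*((⅙)*17*(1 + 204) + 463) = -157*((⅙)*17*205 + 463) = -157*(3485/6 + 463) = -157*6263/6 = -983291/6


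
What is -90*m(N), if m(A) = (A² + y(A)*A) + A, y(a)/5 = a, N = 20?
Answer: -217800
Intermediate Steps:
y(a) = 5*a
m(A) = A + 6*A² (m(A) = (A² + (5*A)*A) + A = (A² + 5*A²) + A = 6*A² + A = A + 6*A²)
-90*m(N) = -1800*(1 + 6*20) = -1800*(1 + 120) = -1800*121 = -90*2420 = -217800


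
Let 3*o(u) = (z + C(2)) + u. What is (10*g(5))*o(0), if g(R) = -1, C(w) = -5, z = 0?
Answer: 50/3 ≈ 16.667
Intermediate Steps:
o(u) = -5/3 + u/3 (o(u) = ((0 - 5) + u)/3 = (-5 + u)/3 = -5/3 + u/3)
(10*g(5))*o(0) = (10*(-1))*(-5/3 + (⅓)*0) = -10*(-5/3 + 0) = -10*(-5/3) = 50/3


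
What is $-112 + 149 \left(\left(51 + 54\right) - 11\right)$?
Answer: $13894$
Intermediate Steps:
$-112 + 149 \left(\left(51 + 54\right) - 11\right) = -112 + 149 \left(105 - 11\right) = -112 + 149 \cdot 94 = -112 + 14006 = 13894$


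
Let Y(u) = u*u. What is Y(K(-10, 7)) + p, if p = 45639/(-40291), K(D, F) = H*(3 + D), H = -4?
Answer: 31542505/40291 ≈ 782.87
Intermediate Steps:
K(D, F) = -12 - 4*D (K(D, F) = -4*(3 + D) = -12 - 4*D)
p = -45639/40291 (p = 45639*(-1/40291) = -45639/40291 ≈ -1.1327)
Y(u) = u**2
Y(K(-10, 7)) + p = (-12 - 4*(-10))**2 - 45639/40291 = (-12 + 40)**2 - 45639/40291 = 28**2 - 45639/40291 = 784 - 45639/40291 = 31542505/40291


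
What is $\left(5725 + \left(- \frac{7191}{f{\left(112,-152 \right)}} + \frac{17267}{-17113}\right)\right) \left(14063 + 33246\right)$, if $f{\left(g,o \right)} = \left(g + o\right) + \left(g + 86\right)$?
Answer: $\frac{726371806808729}{2703854} \approx 2.6864 \cdot 10^{8}$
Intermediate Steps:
$f{\left(g,o \right)} = 86 + o + 2 g$ ($f{\left(g,o \right)} = \left(g + o\right) + \left(86 + g\right) = 86 + o + 2 g$)
$\left(5725 + \left(- \frac{7191}{f{\left(112,-152 \right)}} + \frac{17267}{-17113}\right)\right) \left(14063 + 33246\right) = \left(5725 + \left(- \frac{7191}{86 - 152 + 2 \cdot 112} + \frac{17267}{-17113}\right)\right) \left(14063 + 33246\right) = \left(5725 + \left(- \frac{7191}{86 - 152 + 224} + 17267 \left(- \frac{1}{17113}\right)\right)\right) 47309 = \left(5725 - \left(\frac{17267}{17113} + \frac{7191}{158}\right)\right) 47309 = \left(5725 - \frac{125787769}{2703854}\right) 47309 = \frac{15353776381}{2703854} \cdot 47309 = \frac{726371806808729}{2703854}$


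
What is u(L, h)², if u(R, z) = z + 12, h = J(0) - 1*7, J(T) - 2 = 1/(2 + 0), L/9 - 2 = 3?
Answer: 225/4 ≈ 56.250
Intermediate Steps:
L = 45 (L = 18 + 9*3 = 18 + 27 = 45)
J(T) = 5/2 (J(T) = 2 + 1/(2 + 0) = 2 + 1/2 = 2 + ½ = 5/2)
h = -9/2 (h = 5/2 - 1*7 = 5/2 - 7 = -9/2 ≈ -4.5000)
u(R, z) = 12 + z
u(L, h)² = (12 - 9/2)² = (15/2)² = 225/4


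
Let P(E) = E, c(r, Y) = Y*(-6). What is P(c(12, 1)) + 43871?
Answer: 43865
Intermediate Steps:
c(r, Y) = -6*Y
P(c(12, 1)) + 43871 = -6*1 + 43871 = -6 + 43871 = 43865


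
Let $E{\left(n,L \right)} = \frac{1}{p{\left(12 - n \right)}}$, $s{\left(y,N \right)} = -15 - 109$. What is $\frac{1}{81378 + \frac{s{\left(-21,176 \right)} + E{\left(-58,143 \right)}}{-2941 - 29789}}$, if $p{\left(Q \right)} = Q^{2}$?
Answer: $\frac{53459000}{4350386704533} \approx 1.2288 \cdot 10^{-5}$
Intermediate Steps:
$s{\left(y,N \right)} = -124$ ($s{\left(y,N \right)} = -15 - 109 = -124$)
$E{\left(n,L \right)} = \frac{1}{\left(12 - n\right)^{2}}$
$\frac{1}{81378 + \frac{s{\left(-21,176 \right)} + E{\left(-58,143 \right)}}{-2941 - 29789}} = \frac{1}{81378 + \frac{-124 + \frac{1}{\left(-12 - 58\right)^{2}}}{-2941 - 29789}} = \frac{1}{81378 + \frac{-124 + \frac{1}{4900}}{-32730}} = \frac{1}{81378 + \left(-124 + \frac{1}{4900}\right) \left(- \frac{1}{32730}\right)} = \frac{1}{81378 - - \frac{202533}{53459000}} = \frac{1}{81378 + \frac{202533}{53459000}} = \frac{1}{\frac{4350386704533}{53459000}} = \frac{53459000}{4350386704533}$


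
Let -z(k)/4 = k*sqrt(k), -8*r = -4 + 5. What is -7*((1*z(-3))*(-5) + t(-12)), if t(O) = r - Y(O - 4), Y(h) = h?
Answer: -889/8 + 420*I*sqrt(3) ≈ -111.13 + 727.46*I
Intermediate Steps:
r = -1/8 (r = -(-4 + 5)/8 = -1/8*1 = -1/8 ≈ -0.12500)
z(k) = -4*k**(3/2) (z(k) = -4*k*sqrt(k) = -4*k**(3/2))
t(O) = 31/8 - O (t(O) = -1/8 - (O - 4) = -1/8 - (-4 + O) = -1/8 + (4 - O) = 31/8 - O)
-7*((1*z(-3))*(-5) + t(-12)) = -7*((1*(-(-12)*I*sqrt(3)))*(-5) + (31/8 - 1*(-12))) = -7*((1*(-(-12)*I*sqrt(3)))*(-5) + (31/8 + 12)) = -7*((1*(12*I*sqrt(3)))*(-5) + 127/8) = -7*((12*I*sqrt(3))*(-5) + 127/8) = -7*(-60*I*sqrt(3) + 127/8) = -7*(127/8 - 60*I*sqrt(3)) = -889/8 + 420*I*sqrt(3)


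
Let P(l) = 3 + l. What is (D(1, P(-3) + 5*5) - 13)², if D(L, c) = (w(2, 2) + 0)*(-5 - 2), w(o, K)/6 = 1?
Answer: 3025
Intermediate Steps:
w(o, K) = 6 (w(o, K) = 6*1 = 6)
D(L, c) = -42 (D(L, c) = (6 + 0)*(-5 - 2) = 6*(-7) = -42)
(D(1, P(-3) + 5*5) - 13)² = (-42 - 13)² = (-55)² = 3025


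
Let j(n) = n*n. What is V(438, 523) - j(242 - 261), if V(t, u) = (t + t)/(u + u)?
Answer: -188365/523 ≈ -360.16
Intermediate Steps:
V(t, u) = t/u (V(t, u) = (2*t)/((2*u)) = (2*t)*(1/(2*u)) = t/u)
j(n) = n**2
V(438, 523) - j(242 - 261) = 438/523 - (242 - 261)**2 = 438*(1/523) - 1*(-19)**2 = 438/523 - 1*361 = 438/523 - 361 = -188365/523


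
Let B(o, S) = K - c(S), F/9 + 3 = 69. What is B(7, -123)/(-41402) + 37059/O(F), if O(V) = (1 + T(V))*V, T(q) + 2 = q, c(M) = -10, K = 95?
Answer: 11343419/110481237 ≈ 0.10267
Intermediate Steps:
F = 594 (F = -27 + 9*69 = -27 + 621 = 594)
T(q) = -2 + q
B(o, S) = 105 (B(o, S) = 95 - 1*(-10) = 95 + 10 = 105)
O(V) = V*(-1 + V) (O(V) = (1 + (-2 + V))*V = (-1 + V)*V = V*(-1 + V))
B(7, -123)/(-41402) + 37059/O(F) = 105/(-41402) + 37059/((594*(-1 + 594))) = 105*(-1/41402) + 37059/((594*593)) = -105/41402 + 37059/352242 = -105/41402 + 37059*(1/352242) = -105/41402 + 1123/10674 = 11343419/110481237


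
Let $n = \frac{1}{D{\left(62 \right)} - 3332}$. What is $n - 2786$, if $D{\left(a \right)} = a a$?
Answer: $- \frac{1426431}{512} \approx -2786.0$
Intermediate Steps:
$D{\left(a \right)} = a^{2}$
$n = \frac{1}{512}$ ($n = \frac{1}{62^{2} - 3332} = \frac{1}{3844 - 3332} = \frac{1}{512} \approx 0.0019531$)
$n - 2786 = \frac{1}{512} - 2786 = - \frac{1426431}{512}$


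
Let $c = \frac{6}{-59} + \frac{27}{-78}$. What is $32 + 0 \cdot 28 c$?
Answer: $32$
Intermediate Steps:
$c = - \frac{687}{1534}$ ($c = 6 \left(- \frac{1}{59}\right) + 27 \left(- \frac{1}{78}\right) = - \frac{6}{59} - \frac{9}{26} = - \frac{687}{1534} \approx -0.44785$)
$32 + 0 \cdot 28 c = 32 + 0 \cdot 28 \left(- \frac{687}{1534}\right) = 32 + 0 \left(- \frac{687}{1534}\right) = 32 + 0 = 32$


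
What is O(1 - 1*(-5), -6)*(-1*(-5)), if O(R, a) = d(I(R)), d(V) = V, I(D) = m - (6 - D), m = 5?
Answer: 25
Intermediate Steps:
I(D) = -1 + D (I(D) = 5 - (6 - D) = 5 + (-6 + D) = -1 + D)
O(R, a) = -1 + R
O(1 - 1*(-5), -6)*(-1*(-5)) = (-1 + (1 - 1*(-5)))*(-1*(-5)) = (-1 + (1 + 5))*5 = (-1 + 6)*5 = 5*5 = 25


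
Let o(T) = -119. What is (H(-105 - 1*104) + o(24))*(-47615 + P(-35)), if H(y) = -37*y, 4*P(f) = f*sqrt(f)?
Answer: -362540610 - 133245*I*sqrt(35)/2 ≈ -3.6254e+8 - 3.9414e+5*I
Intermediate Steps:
P(f) = f**(3/2)/4 (P(f) = (f*sqrt(f))/4 = f**(3/2)/4)
(H(-105 - 1*104) + o(24))*(-47615 + P(-35)) = (-37*(-105 - 1*104) - 119)*(-47615 + (-35)**(3/2)/4) = (-37*(-105 - 104) - 119)*(-47615 + (-35*I*sqrt(35))/4) = (-37*(-209) - 119)*(-47615 - 35*I*sqrt(35)/4) = (7733 - 119)*(-47615 - 35*I*sqrt(35)/4) = 7614*(-47615 - 35*I*sqrt(35)/4) = -362540610 - 133245*I*sqrt(35)/2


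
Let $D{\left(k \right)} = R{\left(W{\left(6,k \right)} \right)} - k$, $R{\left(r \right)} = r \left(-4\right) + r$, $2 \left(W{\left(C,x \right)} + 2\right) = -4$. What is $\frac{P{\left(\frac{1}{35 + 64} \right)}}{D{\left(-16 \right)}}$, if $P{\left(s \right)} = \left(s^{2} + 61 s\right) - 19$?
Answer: $- \frac{180179}{274428} \approx -0.65656$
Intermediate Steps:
$W{\left(C,x \right)} = -4$ ($W{\left(C,x \right)} = -2 + \frac{1}{2} \left(-4\right) = -2 - 2 = -4$)
$P{\left(s \right)} = -19 + s^{2} + 61 s$
$R{\left(r \right)} = - 3 r$ ($R{\left(r \right)} = - 4 r + r = - 3 r$)
$D{\left(k \right)} = 12 - k$ ($D{\left(k \right)} = \left(-3\right) \left(-4\right) - k = 12 - k$)
$\frac{P{\left(\frac{1}{35 + 64} \right)}}{D{\left(-16 \right)}} = \frac{-19 + \left(\frac{1}{35 + 64}\right)^{2} + \frac{61}{35 + 64}}{12 - -16} = \frac{-19 + \left(\frac{1}{99}\right)^{2} + \frac{61}{99}}{12 + 16} = \frac{-19 + \left(\frac{1}{99}\right)^{2} + 61 \cdot \frac{1}{99}}{28} = \left(-19 + \frac{1}{9801} + \frac{61}{99}\right) \frac{1}{28} = \left(- \frac{180179}{9801}\right) \frac{1}{28} = - \frac{180179}{274428}$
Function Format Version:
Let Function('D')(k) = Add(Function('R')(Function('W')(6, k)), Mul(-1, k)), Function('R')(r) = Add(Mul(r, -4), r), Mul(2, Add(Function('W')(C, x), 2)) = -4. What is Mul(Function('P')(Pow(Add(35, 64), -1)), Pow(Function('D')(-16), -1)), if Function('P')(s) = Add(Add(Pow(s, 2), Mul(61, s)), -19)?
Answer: Rational(-180179, 274428) ≈ -0.65656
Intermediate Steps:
Function('W')(C, x) = -4 (Function('W')(C, x) = Add(-2, Mul(Rational(1, 2), -4)) = Add(-2, -2) = -4)
Function('P')(s) = Add(-19, Pow(s, 2), Mul(61, s))
Function('R')(r) = Mul(-3, r) (Function('R')(r) = Add(Mul(-4, r), r) = Mul(-3, r))
Function('D')(k) = Add(12, Mul(-1, k)) (Function('D')(k) = Add(Mul(-3, -4), Mul(-1, k)) = Add(12, Mul(-1, k)))
Mul(Function('P')(Pow(Add(35, 64), -1)), Pow(Function('D')(-16), -1)) = Mul(Add(-19, Pow(Pow(Add(35, 64), -1), 2), Mul(61, Pow(Add(35, 64), -1))), Pow(Add(12, Mul(-1, -16)), -1)) = Mul(Add(-19, Pow(Pow(99, -1), 2), Mul(61, Pow(99, -1))), Pow(Add(12, 16), -1)) = Mul(Add(-19, Pow(Rational(1, 99), 2), Mul(61, Rational(1, 99))), Pow(28, -1)) = Mul(Add(-19, Rational(1, 9801), Rational(61, 99)), Rational(1, 28)) = Mul(Rational(-180179, 9801), Rational(1, 28)) = Rational(-180179, 274428)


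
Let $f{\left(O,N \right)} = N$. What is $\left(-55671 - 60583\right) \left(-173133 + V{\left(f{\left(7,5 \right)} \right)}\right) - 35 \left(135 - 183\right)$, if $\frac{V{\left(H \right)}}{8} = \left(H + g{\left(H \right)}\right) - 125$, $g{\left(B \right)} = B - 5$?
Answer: $20239009302$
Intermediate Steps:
$g{\left(B \right)} = -5 + B$
$V{\left(H \right)} = -1040 + 16 H$ ($V{\left(H \right)} = 8 \left(\left(H + \left(-5 + H\right)\right) - 125\right) = 8 \left(\left(-5 + 2 H\right) - 125\right) = 8 \left(-130 + 2 H\right) = -1040 + 16 H$)
$\left(-55671 - 60583\right) \left(-173133 + V{\left(f{\left(7,5 \right)} \right)}\right) - 35 \left(135 - 183\right) = \left(-55671 - 60583\right) \left(-173133 + \left(-1040 + 16 \cdot 5\right)\right) - 35 \left(135 - 183\right) = - 116254 \left(-173133 + \left(-1040 + 80\right)\right) - -1680 = - 116254 \left(-173133 - 960\right) + 1680 = \left(-116254\right) \left(-174093\right) + 1680 = 20239007622 + 1680 = 20239009302$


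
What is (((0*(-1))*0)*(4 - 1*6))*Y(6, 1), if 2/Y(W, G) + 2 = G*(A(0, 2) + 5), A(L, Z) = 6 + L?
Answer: 0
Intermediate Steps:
Y(W, G) = 2/(-2 + 11*G) (Y(W, G) = 2/(-2 + G*((6 + 0) + 5)) = 2/(-2 + G*(6 + 5)) = 2/(-2 + G*11) = 2/(-2 + 11*G))
(((0*(-1))*0)*(4 - 1*6))*Y(6, 1) = (((0*(-1))*0)*(4 - 1*6))*(2/(-2 + 11*1)) = ((0*0)*(4 - 6))*(2/(-2 + 11)) = (0*(-2))*(2/9) = 0*(2*(⅑)) = 0*(2/9) = 0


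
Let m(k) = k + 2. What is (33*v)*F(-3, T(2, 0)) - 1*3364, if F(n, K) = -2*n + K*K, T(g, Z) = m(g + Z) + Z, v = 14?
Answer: 6800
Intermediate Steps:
m(k) = 2 + k
T(g, Z) = 2 + g + 2*Z (T(g, Z) = (2 + (g + Z)) + Z = (2 + (Z + g)) + Z = (2 + Z + g) + Z = 2 + g + 2*Z)
F(n, K) = K² - 2*n (F(n, K) = -2*n + K² = K² - 2*n)
(33*v)*F(-3, T(2, 0)) - 1*3364 = (33*14)*((2 + 2 + 2*0)² - 2*(-3)) - 1*3364 = 462*((2 + 2 + 0)² + 6) - 3364 = 462*(4² + 6) - 3364 = 462*(16 + 6) - 3364 = 462*22 - 3364 = 10164 - 3364 = 6800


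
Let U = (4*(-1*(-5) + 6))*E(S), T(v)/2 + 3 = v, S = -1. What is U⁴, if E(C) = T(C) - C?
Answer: 8999178496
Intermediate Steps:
T(v) = -6 + 2*v
E(C) = -6 + C (E(C) = (-6 + 2*C) - C = -6 + C)
U = -308 (U = (4*(-1*(-5) + 6))*(-6 - 1) = (4*(5 + 6))*(-7) = (4*11)*(-7) = 44*(-7) = -308)
U⁴ = (-308)⁴ = 8999178496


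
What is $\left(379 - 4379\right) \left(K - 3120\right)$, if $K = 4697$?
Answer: $-6308000$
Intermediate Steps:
$\left(379 - 4379\right) \left(K - 3120\right) = \left(379 - 4379\right) \left(4697 - 3120\right) = \left(-4000\right) 1577 = -6308000$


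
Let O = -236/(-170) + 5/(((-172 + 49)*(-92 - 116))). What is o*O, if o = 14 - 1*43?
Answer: -87560773/2174640 ≈ -40.264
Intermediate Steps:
o = -29 (o = 14 - 43 = -29)
O = 3019337/2174640 (O = -236*(-1/170) + 5/((-123*(-208))) = 118/85 + 5/25584 = 3019337/2174640 ≈ 1.3884)
o*O = -29*3019337/2174640 = -87560773/2174640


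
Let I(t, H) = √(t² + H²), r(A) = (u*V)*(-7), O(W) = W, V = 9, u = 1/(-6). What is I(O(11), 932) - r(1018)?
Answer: -21/2 + √868745 ≈ 921.56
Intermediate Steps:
u = -⅙ ≈ -0.16667
r(A) = 21/2 (r(A) = -⅙*9*(-7) = -3/2*(-7) = 21/2)
I(t, H) = √(H² + t²)
I(O(11), 932) - r(1018) = √(932² + 11²) - 1*21/2 = √(868624 + 121) - 21/2 = √868745 - 21/2 = -21/2 + √868745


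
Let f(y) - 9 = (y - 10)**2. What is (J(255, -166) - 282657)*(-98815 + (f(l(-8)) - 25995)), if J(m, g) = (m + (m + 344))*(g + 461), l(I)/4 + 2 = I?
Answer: 3757942827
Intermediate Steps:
l(I) = -8 + 4*I
J(m, g) = (344 + 2*m)*(461 + g) (J(m, g) = (m + (344 + m))*(461 + g) = (344 + 2*m)*(461 + g))
f(y) = 9 + (-10 + y)**2 (f(y) = 9 + (y - 10)**2 = 9 + (-10 + y)**2)
(J(255, -166) - 282657)*(-98815 + (f(l(-8)) - 25995)) = ((158584 + 344*(-166) + 922*255 + 2*(-166)*255) - 282657)*(-98815 + ((9 + (-10 + (-8 + 4*(-8)))**2) - 25995)) = ((158584 - 57104 + 235110 - 84660) - 282657)*(-98815 + ((9 + (-10 + (-8 - 32))**2) - 25995)) = (251930 - 282657)*(-98815 + ((9 + (-10 - 40)**2) - 25995)) = -30727*(-98815 + ((9 + (-50)**2) - 25995)) = -30727*(-98815 + ((9 + 2500) - 25995)) = -30727*(-98815 + (2509 - 25995)) = -30727*(-98815 - 23486) = -30727*(-122301) = 3757942827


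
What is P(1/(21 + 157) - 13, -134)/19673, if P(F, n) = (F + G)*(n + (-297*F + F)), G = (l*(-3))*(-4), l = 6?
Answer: 1735085097/155829833 ≈ 11.134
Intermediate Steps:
G = 72 (G = (6*(-3))*(-4) = -18*(-4) = 72)
P(F, n) = (72 + F)*(n - 296*F) (P(F, n) = (F + 72)*(n + (-297*F + F)) = (72 + F)*(n - 296*F))
P(1/(21 + 157) - 13, -134)/19673 = (-21312*(1/(21 + 157) - 13) - 296*(1/(21 + 157) - 13)² + 72*(-134) + (1/(21 + 157) - 13)*(-134))/19673 = (-21312*(1/178 - 13) - 296*(1/178 - 13)² - 9648 + (1/178 - 13)*(-134))*(1/19673) = (-21312*(-2313/178) - 296*(-2313/178)² - 9648 - 2313/178*(-134))*(1/19673) = (24647328/89 - 296*5349969/31684 - 9648 + 154971/89)*(1/19673) = (24647328/89 - 395897706/7921 - 9648 + 154971/89)*(1/19673) = (1735085097/7921)*(1/19673) = 1735085097/155829833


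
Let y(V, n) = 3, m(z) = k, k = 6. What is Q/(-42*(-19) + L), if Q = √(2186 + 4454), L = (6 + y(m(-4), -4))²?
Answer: 4*√415/879 ≈ 0.092703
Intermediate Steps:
m(z) = 6
L = 81 (L = (6 + 3)² = 9² = 81)
Q = 4*√415 (Q = √6640 = 4*√415 ≈ 81.486)
Q/(-42*(-19) + L) = (4*√415)/(-42*(-19) + 81) = (4*√415)/(798 + 81) = (4*√415)/879 = (4*√415)*(1/879) = 4*√415/879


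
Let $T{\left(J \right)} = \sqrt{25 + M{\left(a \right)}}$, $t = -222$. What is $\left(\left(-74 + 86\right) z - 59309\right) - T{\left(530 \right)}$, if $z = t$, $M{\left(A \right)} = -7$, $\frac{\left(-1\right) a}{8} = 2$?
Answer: $-61973 - 3 \sqrt{2} \approx -61977.0$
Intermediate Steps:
$a = -16$ ($a = \left(-8\right) 2 = -16$)
$z = -222$
$T{\left(J \right)} = 3 \sqrt{2}$ ($T{\left(J \right)} = \sqrt{25 - 7} = \sqrt{18} = 3 \sqrt{2}$)
$\left(\left(-74 + 86\right) z - 59309\right) - T{\left(530 \right)} = \left(\left(-74 + 86\right) \left(-222\right) - 59309\right) - 3 \sqrt{2} = \left(12 \left(-222\right) - 59309\right) - 3 \sqrt{2} = \left(-2664 - 59309\right) - 3 \sqrt{2} = -61973 - 3 \sqrt{2}$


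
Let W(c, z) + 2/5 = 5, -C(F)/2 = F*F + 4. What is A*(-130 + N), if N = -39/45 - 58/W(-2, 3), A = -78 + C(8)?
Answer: 10592786/345 ≈ 30704.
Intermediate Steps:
C(F) = -8 - 2*F**2 (C(F) = -2*(F*F + 4) = -2*(F**2 + 4) = -2*(4 + F**2) = -8 - 2*F**2)
W(c, z) = 23/5 (W(c, z) = -2/5 + 5 = 23/5)
A = -214 (A = -78 + (-8 - 2*8**2) = -78 + (-8 - 2*64) = -78 + (-8 - 128) = -78 - 136 = -214)
N = -4649/345 (N = -39/45 - 58/23/5 = -39*1/45 - 58*5/23 = -13/15 - 290/23 = -4649/345 ≈ -13.475)
A*(-130 + N) = -214*(-130 - 4649/345) = -214*(-49499/345) = 10592786/345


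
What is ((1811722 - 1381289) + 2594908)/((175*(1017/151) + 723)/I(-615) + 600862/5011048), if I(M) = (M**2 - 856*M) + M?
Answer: 24637294089706013100/993613278181 ≈ 2.4796e+7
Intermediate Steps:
I(M) = M**2 - 855*M
((1811722 - 1381289) + 2594908)/((175*(1017/151) + 723)/I(-615) + 600862/5011048) = ((1811722 - 1381289) + 2594908)/((175*(1017/151) + 723)/((-615*(-855 - 615))) + 600862/5011048) = (430433 + 2594908)/((175*(1017*(1/151)) + 723)/((-615*(-1470))) + 600862*(1/5011048)) = 3025341/((175*(1017/151) + 723)/904050 + 300431/2505524) = 3025341/((177975/151 + 723)*(1/904050) + 300431/2505524) = 3025341/((287148/151)*(1/904050) + 300431/2505524) = 3025341/(47858/22751925 + 300431/2505524) = 3025341/(993613278181/8143642019100) = 3025341*(8143642019100/993613278181) = 24637294089706013100/993613278181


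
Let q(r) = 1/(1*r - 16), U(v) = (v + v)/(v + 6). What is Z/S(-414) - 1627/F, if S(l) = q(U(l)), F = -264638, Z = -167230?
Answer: 10510660553409/4498846 ≈ 2.3363e+6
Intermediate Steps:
U(v) = 2*v/(6 + v) (U(v) = (2*v)/(6 + v) = 2*v/(6 + v))
q(r) = 1/(-16 + r) (q(r) = 1/(r - 16) = 1/(-16 + r))
S(l) = 1/(-16 + 2*l/(6 + l))
Z/S(-414) - 1627/F = -167230*2*(-48 - 7*(-414))/(6 - 414) - 1627/(-264638) = -167230/((1/2)*(-408)/(-48 + 2898)) - 1627*(-1/264638) = -167230/((1/2)*(-408)/2850) + 1627/264638 = -167230/((1/2)*(1/2850)*(-408)) + 1627/264638 = -167230/(-34/475) + 1627/264638 = -167230*(-475/34) + 1627/264638 = 39717125/17 + 1627/264638 = 10510660553409/4498846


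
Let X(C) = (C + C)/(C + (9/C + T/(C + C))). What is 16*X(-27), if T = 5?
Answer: 46656/1481 ≈ 31.503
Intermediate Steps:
X(C) = 2*C/(C + 23/(2*C)) (X(C) = (C + C)/(C + (9/C + 5/(C + C))) = (2*C)/(C + (9/C + 5/((2*C)))) = (2*C)/(C + (9/C + 5*(1/(2*C)))) = (2*C)/(C + (9/C + 5/(2*C))) = (2*C)/(C + 23/(2*C)) = 2*C/(C + 23/(2*C)))
16*X(-27) = 16*(4*(-27)²/(23 + 2*(-27)²)) = 16*(4*729/(23 + 2*729)) = 16*(4*729/(23 + 1458)) = 16*(4*729/1481) = 16*(4*729*(1/1481)) = 16*(2916/1481) = 46656/1481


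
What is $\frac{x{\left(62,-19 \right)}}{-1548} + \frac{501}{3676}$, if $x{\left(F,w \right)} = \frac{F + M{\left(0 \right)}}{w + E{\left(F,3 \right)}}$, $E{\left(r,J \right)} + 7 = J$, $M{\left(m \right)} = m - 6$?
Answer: $\frac{4510865}{32720076} \approx 0.13786$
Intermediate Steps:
$M{\left(m \right)} = -6 + m$ ($M{\left(m \right)} = m - 6 = -6 + m$)
$E{\left(r,J \right)} = -7 + J$
$x{\left(F,w \right)} = \frac{-6 + F}{-4 + w}$ ($x{\left(F,w \right)} = \frac{F + \left(-6 + 0\right)}{w + \left(-7 + 3\right)} = \frac{F - 6}{w - 4} = \frac{-6 + F}{-4 + w}$)
$\frac{x{\left(62,-19 \right)}}{-1548} + \frac{501}{3676} = \frac{\frac{1}{-4 - 19} \left(-6 + 62\right)}{-1548} + \frac{501}{3676} = \frac{1}{-23} \cdot 56 \left(- \frac{1}{1548}\right) + 501 \cdot \frac{1}{3676} = \left(- \frac{1}{23}\right) 56 \left(- \frac{1}{1548}\right) + \frac{501}{3676} = \left(- \frac{56}{23}\right) \left(- \frac{1}{1548}\right) + \frac{501}{3676} = \frac{14}{8901} + \frac{501}{3676} = \frac{4510865}{32720076}$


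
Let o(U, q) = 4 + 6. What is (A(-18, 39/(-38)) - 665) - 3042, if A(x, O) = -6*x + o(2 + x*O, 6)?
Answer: -3589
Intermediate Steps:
o(U, q) = 10
A(x, O) = 10 - 6*x (A(x, O) = -6*x + 10 = 10 - 6*x)
(A(-18, 39/(-38)) - 665) - 3042 = ((10 - 6*(-18)) - 665) - 3042 = ((10 + 108) - 665) - 3042 = (118 - 665) - 3042 = -547 - 3042 = -3589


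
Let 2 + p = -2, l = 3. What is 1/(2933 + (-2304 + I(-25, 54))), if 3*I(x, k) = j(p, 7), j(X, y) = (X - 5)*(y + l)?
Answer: 1/599 ≈ 0.0016694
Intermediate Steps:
p = -4 (p = -2 - 2 = -4)
j(X, y) = (-5 + X)*(3 + y) (j(X, y) = (X - 5)*(y + 3) = (-5 + X)*(3 + y))
I(x, k) = -30 (I(x, k) = (-15 - 5*7 + 3*(-4) - 4*7)/3 = (-15 - 35 - 12 - 28)/3 = (⅓)*(-90) = -30)
1/(2933 + (-2304 + I(-25, 54))) = 1/(2933 + (-2304 - 30)) = 1/(2933 - 2334) = 1/599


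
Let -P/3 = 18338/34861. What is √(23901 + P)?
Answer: 3*√3227190246463/34861 ≈ 154.59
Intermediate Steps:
P = -55014/34861 ≈ -1.5781
√(23901 + P) = √(23901 - 55014/34861) = √(833157747/34861) = 3*√3227190246463/34861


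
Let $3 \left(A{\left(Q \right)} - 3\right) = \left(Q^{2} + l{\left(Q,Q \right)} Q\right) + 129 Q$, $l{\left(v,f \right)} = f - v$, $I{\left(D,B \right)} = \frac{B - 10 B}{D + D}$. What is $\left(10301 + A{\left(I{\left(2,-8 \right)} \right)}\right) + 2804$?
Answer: $13990$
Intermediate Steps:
$I{\left(D,B \right)} = - \frac{9 B}{2 D}$ ($I{\left(D,B \right)} = \frac{\left(-9\right) B}{2 D} = - 9 B \frac{1}{2 D} = - \frac{9 B}{2 D}$)
$A{\left(Q \right)} = 3 + 43 Q + \frac{Q^{2}}{3}$ ($A{\left(Q \right)} = 3 + \frac{\left(Q^{2} + \left(Q - Q\right) Q\right) + 129 Q}{3} = 3 + \frac{\left(Q^{2} + 0 Q\right) + 129 Q}{3} = 3 + \frac{\left(Q^{2} + 0\right) + 129 Q}{3} = 3 + \frac{Q^{2} + 129 Q}{3} = 3 + \left(43 Q + \frac{Q^{2}}{3}\right) = 3 + 43 Q + \frac{Q^{2}}{3}$)
$\left(10301 + A{\left(I{\left(2,-8 \right)} \right)}\right) + 2804 = \left(10301 + \left(3 + 43 \left(\left(- \frac{9}{2}\right) \left(-8\right) \frac{1}{2}\right) + \frac{\left(\left(- \frac{9}{2}\right) \left(-8\right) \frac{1}{2}\right)^{2}}{3}\right)\right) + 2804 = \left(10301 + \left(3 + 43 \cdot 18 + \frac{18^{2}}{3}\right)\right) + 2804 = \left(10301 + \left(3 + 774 + \frac{1}{3} \cdot 324\right)\right) + 2804 = \left(10301 + \left(3 + 774 + 108\right)\right) + 2804 = \left(10301 + 885\right) + 2804 = 11186 + 2804 = 13990$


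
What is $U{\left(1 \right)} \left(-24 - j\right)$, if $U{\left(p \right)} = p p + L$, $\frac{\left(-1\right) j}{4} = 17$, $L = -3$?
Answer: $-88$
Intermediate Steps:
$j = -68$ ($j = \left(-4\right) 17 = -68$)
$U{\left(p \right)} = -3 + p^{2}$ ($U{\left(p \right)} = p p - 3 = p^{2} - 3 = -3 + p^{2}$)
$U{\left(1 \right)} \left(-24 - j\right) = \left(-3 + 1^{2}\right) \left(-24 - -68\right) = \left(-3 + 1\right) \left(-24 + 68\right) = \left(-2\right) 44 = -88$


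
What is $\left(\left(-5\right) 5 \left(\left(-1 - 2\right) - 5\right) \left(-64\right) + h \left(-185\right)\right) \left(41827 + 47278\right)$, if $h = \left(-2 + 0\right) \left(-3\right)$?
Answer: $-1239450550$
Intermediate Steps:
$h = 6$ ($h = \left(-2\right) \left(-3\right) = 6$)
$\left(\left(-5\right) 5 \left(\left(-1 - 2\right) - 5\right) \left(-64\right) + h \left(-185\right)\right) \left(41827 + 47278\right) = \left(\left(-5\right) 5 \left(\left(-1 - 2\right) - 5\right) \left(-64\right) + 6 \left(-185\right)\right) \left(41827 + 47278\right) = \left(- 25 \left(-3 - 5\right) \left(-64\right) - 1110\right) 89105 = \left(\left(-25\right) \left(-8\right) \left(-64\right) - 1110\right) 89105 = \left(200 \left(-64\right) - 1110\right) 89105 = \left(-12800 - 1110\right) 89105 = \left(-13910\right) 89105 = -1239450550$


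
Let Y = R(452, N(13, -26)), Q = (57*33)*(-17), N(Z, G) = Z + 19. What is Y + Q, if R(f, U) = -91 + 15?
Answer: -32053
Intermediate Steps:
N(Z, G) = 19 + Z
R(f, U) = -76
Q = -31977 (Q = 1881*(-17) = -31977)
Y = -76
Y + Q = -76 - 31977 = -32053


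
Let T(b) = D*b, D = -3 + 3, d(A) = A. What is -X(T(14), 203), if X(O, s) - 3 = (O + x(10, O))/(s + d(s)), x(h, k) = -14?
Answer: -86/29 ≈ -2.9655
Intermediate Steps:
D = 0
T(b) = 0 (T(b) = 0*b = 0)
X(O, s) = 3 + (-14 + O)/(2*s) (X(O, s) = 3 + (O - 14)/(s + s) = 3 + (-14 + O)/((2*s)) = 3 + (-14 + O)*(1/(2*s)) = 3 + (-14 + O)/(2*s))
-X(T(14), 203) = -(-14 + 0 + 6*203)/(2*203) = -(-14 + 0 + 1218)/(2*203) = -1204/(2*203) = -1*86/29 = -86/29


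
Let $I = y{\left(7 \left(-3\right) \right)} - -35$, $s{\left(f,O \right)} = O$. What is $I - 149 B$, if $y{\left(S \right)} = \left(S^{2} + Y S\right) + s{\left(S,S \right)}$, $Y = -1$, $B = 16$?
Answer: $-1908$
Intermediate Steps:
$y{\left(S \right)} = S^{2}$ ($y{\left(S \right)} = \left(S^{2} - S\right) + S = S^{2}$)
$I = 476$ ($I = \left(7 \left(-3\right)\right)^{2} - -35 = \left(-21\right)^{2} + 35 = 441 + 35 = 476$)
$I - 149 B = 476 - 2384 = -1908$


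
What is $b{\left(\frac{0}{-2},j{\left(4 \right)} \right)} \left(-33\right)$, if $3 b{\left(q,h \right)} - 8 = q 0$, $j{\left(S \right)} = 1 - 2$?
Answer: $-88$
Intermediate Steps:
$j{\left(S \right)} = -1$
$b{\left(q,h \right)} = \frac{8}{3}$ ($b{\left(q,h \right)} = \frac{8}{3} + \frac{q 0}{3} = \frac{8}{3} + \frac{1}{3} \cdot 0 = \frac{8}{3} + 0 = \frac{8}{3}$)
$b{\left(\frac{0}{-2},j{\left(4 \right)} \right)} \left(-33\right) = \frac{8}{3} \left(-33\right) = -88$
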